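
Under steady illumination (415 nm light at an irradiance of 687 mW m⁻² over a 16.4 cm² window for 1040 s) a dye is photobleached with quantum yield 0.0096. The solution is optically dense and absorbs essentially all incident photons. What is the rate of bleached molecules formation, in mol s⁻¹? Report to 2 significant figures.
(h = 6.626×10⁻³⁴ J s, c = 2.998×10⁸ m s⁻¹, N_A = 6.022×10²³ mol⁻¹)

Photon energy at 415 nm: hc/λ = (6.626×10⁻³⁴)(2.998×10⁸)/(415×10⁻⁹) = 4.787×10⁻¹⁹ J.
Energy delivered: (687 mW m⁻²)(16.4×10⁻⁴ m²)(1040 s) = 1.172 J.
Photons incident: 1.172 / 4.787×10⁻¹⁹ = 2.448×10¹⁸, i.e. 2.448×10¹⁸/6.022×10²³ = 4.065×10⁻⁶ mol.
Product formed: 0.0096 × 4.065×10⁻⁶ = 3.902×10⁻⁸ mol.
Rate: 3.902×10⁻⁸ / 1040 s = 3.8×10⁻¹¹ mol s⁻¹.

3.8×10⁻¹¹ mol s⁻¹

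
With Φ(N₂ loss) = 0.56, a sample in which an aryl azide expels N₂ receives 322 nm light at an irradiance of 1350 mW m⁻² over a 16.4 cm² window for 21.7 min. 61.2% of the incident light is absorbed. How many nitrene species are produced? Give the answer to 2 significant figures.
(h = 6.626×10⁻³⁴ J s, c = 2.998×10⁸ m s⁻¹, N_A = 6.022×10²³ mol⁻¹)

Photon energy at 322 nm: hc/λ = (6.626×10⁻³⁴)(2.998×10⁸)/(322×10⁻⁹) = 6.169×10⁻¹⁹ J.
Energy delivered: (1350 mW m⁻²)(16.4×10⁻⁴ m²)(1302 s) = 2.883 J.
Photons incident: 2.883 / 6.169×10⁻¹⁹ = 4.673×10¹⁸, i.e. 4.673×10¹⁸/6.022×10²³ = 7.760×10⁻⁶ mol.
Photons absorbed: 0.612 × 7.760×10⁻⁶ = 4.749×10⁻⁶ mol.
Product: Φ × n_abs = 0.56 × 4.749×10⁻⁶ = 2.659×10⁻⁶ mol.
As a count: 2.659×10⁻⁶ × 6.022×10²³ = 1.6×10¹⁸.

1.6×10¹⁸ species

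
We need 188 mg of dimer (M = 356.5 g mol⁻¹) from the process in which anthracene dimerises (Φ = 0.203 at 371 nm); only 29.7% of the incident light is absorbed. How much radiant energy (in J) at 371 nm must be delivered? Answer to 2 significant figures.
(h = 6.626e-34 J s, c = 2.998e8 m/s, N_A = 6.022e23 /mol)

Product: 188 mg / 356.5 g mol⁻¹ = 5.273e-4 mol.
Photons that must be absorbed: 5.273e-4 / 0.203 = 0.002598 mol.
Incident photons needed: 0.002598 / 0.297 = 0.008747 mol.
Photon energy: hc/λ = 5.354e-19 J; per mole, 3.224e5 J mol⁻¹.
Energy required: 0.008747 × 3.224e5 = 2800 J.

2800 J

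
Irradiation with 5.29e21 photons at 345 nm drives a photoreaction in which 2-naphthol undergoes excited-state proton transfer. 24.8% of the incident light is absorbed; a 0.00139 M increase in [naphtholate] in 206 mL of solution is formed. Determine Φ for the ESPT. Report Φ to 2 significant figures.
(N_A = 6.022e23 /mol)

Φ = 0.13

Product: (0.00139 M)(0.206 L) = 2.863e-4 mol.
Moles of photons: 5.29e21 / 6.022e23 = 0.008784 mol.
Photons absorbed: 0.248 × 0.008784 = 0.002178 mol.
Φ = 2.863e-4 mol / 0.002178 mol photons = 0.13.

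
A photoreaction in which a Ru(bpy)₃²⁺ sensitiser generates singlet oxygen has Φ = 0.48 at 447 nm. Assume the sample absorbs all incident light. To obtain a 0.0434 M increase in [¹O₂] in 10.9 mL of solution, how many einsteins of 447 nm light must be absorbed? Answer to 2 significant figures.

Product: (0.0434 M)(0.0109 L) = 4.731×10⁻⁴ mol.
Photons that must be absorbed: 4.731×10⁻⁴ / 0.48 = 9.856×10⁻⁴ mol.

9.9×10⁻⁴ einstein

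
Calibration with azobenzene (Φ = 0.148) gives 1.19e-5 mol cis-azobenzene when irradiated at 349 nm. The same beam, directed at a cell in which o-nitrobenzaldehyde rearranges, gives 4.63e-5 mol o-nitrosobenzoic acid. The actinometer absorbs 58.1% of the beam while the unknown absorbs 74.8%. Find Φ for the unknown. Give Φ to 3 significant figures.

Φ = 0.447

Photons absorbed by the actinometer: 1.19e-5 / 0.148 = 8.041e-5 mol.
Incident flux: 8.041e-5 / 0.581 = 1.384e-4 einstein.
Absorbed by unknown: 0.748 × 1.384e-4 = 1.035e-4 mol.
Φ(unknown) = 4.63e-5 / 1.035e-4 = 0.447.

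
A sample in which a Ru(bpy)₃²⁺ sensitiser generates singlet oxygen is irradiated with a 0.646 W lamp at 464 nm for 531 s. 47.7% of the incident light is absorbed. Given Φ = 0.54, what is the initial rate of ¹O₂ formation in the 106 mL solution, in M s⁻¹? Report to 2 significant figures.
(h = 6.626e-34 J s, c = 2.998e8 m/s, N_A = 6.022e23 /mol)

Photon energy at 464 nm: hc/λ = (6.626e-34)(2.998e8)/(464e-9) = 4.281e-19 J.
Energy delivered: (0.646 W)(531 s) = 343.0 J.
Photons incident: 343.0 / 4.281e-19 = 8.012e20, i.e. 8.012e20/6.022e23 = 0.001330 mol.
Photons absorbed: 0.477 × 0.001330 = 6.344e-4 mol.
Product formed: 0.54 × 6.344e-4 = 3.426e-4 mol.
Rate: 3.426e-4 mol / (531 s × 0.106 L) = 6.1e-6 M s⁻¹.

6.1e-6 M s⁻¹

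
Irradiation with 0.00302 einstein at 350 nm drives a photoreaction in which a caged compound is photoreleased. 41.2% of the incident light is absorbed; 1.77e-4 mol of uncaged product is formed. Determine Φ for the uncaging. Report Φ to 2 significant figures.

Photons absorbed: 0.412 × 0.00302 = 0.001244 mol.
Φ = 1.77e-4 mol / 0.001244 mol photons = 0.14.

Φ = 0.14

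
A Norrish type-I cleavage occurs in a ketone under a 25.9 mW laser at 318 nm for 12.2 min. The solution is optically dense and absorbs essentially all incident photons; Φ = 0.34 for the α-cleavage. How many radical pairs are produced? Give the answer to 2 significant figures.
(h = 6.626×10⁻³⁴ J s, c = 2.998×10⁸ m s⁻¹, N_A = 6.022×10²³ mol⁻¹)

Photon energy at 318 nm: hc/λ = (6.626×10⁻³⁴)(2.998×10⁸)/(318×10⁻⁹) = 6.247×10⁻¹⁹ J.
Energy delivered: (25.9 mW)(732 s) = 18.96 J.
Photons incident: 18.96 / 6.247×10⁻¹⁹ = 3.035×10¹⁹, i.e. 3.035×10¹⁹/6.022×10²³ = 5.040×10⁻⁵ mol.
Product: Φ × n_abs = 0.34 × 5.040×10⁻⁵ = 1.714×10⁻⁵ mol.
As a count: 1.714×10⁻⁵ × 6.022×10²³ = 1.0×10¹⁹.

1.0×10¹⁹ radical pairs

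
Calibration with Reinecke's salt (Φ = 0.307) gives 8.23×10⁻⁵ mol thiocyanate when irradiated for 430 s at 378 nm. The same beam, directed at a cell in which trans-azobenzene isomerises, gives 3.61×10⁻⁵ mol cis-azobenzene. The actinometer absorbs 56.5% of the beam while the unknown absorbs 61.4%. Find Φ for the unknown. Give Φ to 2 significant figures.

Φ = 0.12

Photons absorbed by the actinometer: 8.23×10⁻⁵ / 0.307 = 2.681×10⁻⁴ mol.
Incident flux: 2.681×10⁻⁴ / 0.565 = 4.745×10⁻⁴ einstein.
Absorbed by unknown: 0.614 × 4.745×10⁻⁴ = 2.913×10⁻⁴ mol.
Φ(unknown) = 3.61×10⁻⁵ / 2.913×10⁻⁴ = 0.12.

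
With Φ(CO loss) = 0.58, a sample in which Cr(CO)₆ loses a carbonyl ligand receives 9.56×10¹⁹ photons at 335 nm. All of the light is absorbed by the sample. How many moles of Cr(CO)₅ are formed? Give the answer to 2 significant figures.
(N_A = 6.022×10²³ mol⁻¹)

9.2×10⁻⁵ mol

Moles of photons: 9.56×10¹⁹ / 6.022×10²³ = 1.588×10⁻⁴ mol.
Product: Φ × n_abs = 0.58 × 1.588×10⁻⁴ = 9.210×10⁻⁵ mol.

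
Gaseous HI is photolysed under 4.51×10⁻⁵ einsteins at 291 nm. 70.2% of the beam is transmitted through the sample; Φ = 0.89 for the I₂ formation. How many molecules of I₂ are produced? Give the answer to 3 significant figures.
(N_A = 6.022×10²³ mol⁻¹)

Fraction absorbed: 1 − 70.2/100 = 0.2980.
Photons absorbed: 0.2980 × 4.51×10⁻⁵ = 1.344×10⁻⁵ mol.
Product: Φ × n_abs = 0.89 × 1.344×10⁻⁵ = 1.196×10⁻⁵ mol.
As a count: 1.196×10⁻⁵ × 6.022×10²³ = 7.20×10¹⁸.

7.20×10¹⁸ molecules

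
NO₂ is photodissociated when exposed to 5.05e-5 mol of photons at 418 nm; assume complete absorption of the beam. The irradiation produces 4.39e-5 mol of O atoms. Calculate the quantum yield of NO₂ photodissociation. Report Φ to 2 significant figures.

Φ = 4.39e-5 mol / 5.05e-5 mol photons = 0.87.

Φ = 0.87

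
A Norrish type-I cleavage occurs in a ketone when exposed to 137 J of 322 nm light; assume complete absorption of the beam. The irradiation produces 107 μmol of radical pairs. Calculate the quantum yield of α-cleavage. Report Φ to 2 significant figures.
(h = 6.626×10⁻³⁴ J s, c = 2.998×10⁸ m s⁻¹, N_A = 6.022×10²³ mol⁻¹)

Φ = 0.29

Product: 107 μmol = 1.07×10⁻⁴ mol.
Photon energy at 322 nm: hc/λ = (6.626×10⁻³⁴)(2.998×10⁸)/(322×10⁻⁹) = 6.169×10⁻¹⁹ J.
Photons incident: 137 / 6.169×10⁻¹⁹ = 2.221×10²⁰, i.e. 2.221×10²⁰/6.022×10²³ = 3.688×10⁻⁴ mol.
Φ = 1.07×10⁻⁴ mol / 3.688×10⁻⁴ mol photons = 0.29.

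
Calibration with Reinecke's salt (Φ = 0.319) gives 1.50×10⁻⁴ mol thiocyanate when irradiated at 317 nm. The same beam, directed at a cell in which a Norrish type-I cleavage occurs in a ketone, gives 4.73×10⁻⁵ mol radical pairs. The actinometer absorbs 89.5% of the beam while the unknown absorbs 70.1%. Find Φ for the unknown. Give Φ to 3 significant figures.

Photons absorbed by the actinometer: 1.50×10⁻⁴ / 0.319 = 4.702×10⁻⁴ mol.
Incident flux: 4.702×10⁻⁴ / 0.895 = 5.254×10⁻⁴ einstein.
Absorbed by unknown: 0.701 × 5.254×10⁻⁴ = 3.683×10⁻⁴ mol.
Φ(unknown) = 4.73×10⁻⁵ / 3.683×10⁻⁴ = 0.128.

Φ = 0.128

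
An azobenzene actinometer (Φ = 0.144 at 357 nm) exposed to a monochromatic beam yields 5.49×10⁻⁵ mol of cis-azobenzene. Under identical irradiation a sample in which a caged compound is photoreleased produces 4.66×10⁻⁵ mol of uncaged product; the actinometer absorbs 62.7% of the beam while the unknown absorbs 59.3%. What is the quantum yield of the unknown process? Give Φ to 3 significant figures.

Photons absorbed by the actinometer: 5.49×10⁻⁵ / 0.144 = 3.813×10⁻⁴ mol.
Incident flux: 3.813×10⁻⁴ / 0.627 = 6.081×10⁻⁴ einstein.
Absorbed by unknown: 0.593 × 6.081×10⁻⁴ = 3.606×10⁻⁴ mol.
Φ(unknown) = 4.66×10⁻⁵ / 3.606×10⁻⁴ = 0.129.

Φ = 0.129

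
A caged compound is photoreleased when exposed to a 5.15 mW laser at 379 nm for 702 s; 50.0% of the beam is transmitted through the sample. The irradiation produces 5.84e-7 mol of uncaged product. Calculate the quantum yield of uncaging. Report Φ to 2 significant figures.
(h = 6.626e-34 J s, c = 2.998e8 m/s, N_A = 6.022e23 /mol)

Φ = 0.10

Photon energy at 379 nm: hc/λ = (6.626e-34)(2.998e8)/(379e-9) = 5.241e-19 J.
Energy delivered: (5.15 mW)(702 s) = 3.615 J.
Photons incident: 3.615 / 5.241e-19 = 6.898e18, i.e. 6.898e18/6.022e23 = 1.145e-5 mol.
Fraction absorbed: 1 − 50.0/100 = 0.5000.
Photons absorbed: 0.5000 × 1.145e-5 = 5.725e-6 mol.
Φ = 5.84e-7 mol / 5.725e-6 mol photons = 0.10.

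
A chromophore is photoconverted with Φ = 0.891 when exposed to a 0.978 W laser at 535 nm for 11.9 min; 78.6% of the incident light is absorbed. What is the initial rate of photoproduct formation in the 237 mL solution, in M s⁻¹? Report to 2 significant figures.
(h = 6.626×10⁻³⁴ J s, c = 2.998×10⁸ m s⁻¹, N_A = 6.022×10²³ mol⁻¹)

Photon energy at 535 nm: hc/λ = (6.626×10⁻³⁴)(2.998×10⁸)/(535×10⁻⁹) = 3.713×10⁻¹⁹ J.
Energy delivered: (0.978 W)(714 s) = 698.3 J.
Photons incident: 698.3 / 3.713×10⁻¹⁹ = 1.881×10²¹, i.e. 1.881×10²¹/6.022×10²³ = 0.003124 mol.
Photons absorbed: 0.786 × 0.003124 = 0.002455 mol.
Product formed: 0.891 × 0.002455 = 0.002187 mol.
Rate: 0.002187 mol / (714 s × 0.237 L) = 1.3×10⁻⁵ M s⁻¹.

1.3×10⁻⁵ M s⁻¹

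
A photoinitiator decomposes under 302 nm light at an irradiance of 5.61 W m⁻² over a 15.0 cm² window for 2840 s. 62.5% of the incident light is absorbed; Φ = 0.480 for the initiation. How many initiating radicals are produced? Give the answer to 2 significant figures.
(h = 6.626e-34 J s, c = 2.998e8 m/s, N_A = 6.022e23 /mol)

1.1e19 initiating radicals

Photon energy at 302 nm: hc/λ = (6.626e-34)(2.998e8)/(302e-9) = 6.578e-19 J.
Energy delivered: (5.61 W m⁻²)(15.0e-4 m²)(2840 s) = 23.90 J.
Photons incident: 23.90 / 6.578e-19 = 3.633e19, i.e. 3.633e19/6.022e23 = 6.033e-5 mol.
Photons absorbed: 0.625 × 6.033e-5 = 3.771e-5 mol.
Product: Φ × n_abs = 0.480 × 3.771e-5 = 1.810e-5 mol.
As a count: 1.810e-5 × 6.022e23 = 1.1e19.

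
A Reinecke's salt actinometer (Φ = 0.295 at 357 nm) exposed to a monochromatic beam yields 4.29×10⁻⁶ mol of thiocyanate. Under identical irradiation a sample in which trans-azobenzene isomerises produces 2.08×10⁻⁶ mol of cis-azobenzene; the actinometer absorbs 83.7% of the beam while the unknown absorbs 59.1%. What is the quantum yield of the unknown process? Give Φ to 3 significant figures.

Photons absorbed by the actinometer: 4.29×10⁻⁶ / 0.295 = 1.454×10⁻⁵ mol.
Incident flux: 1.454×10⁻⁵ / 0.837 = 1.737×10⁻⁵ einstein.
Absorbed by unknown: 0.591 × 1.737×10⁻⁵ = 1.027×10⁻⁵ mol.
Φ(unknown) = 2.08×10⁻⁶ / 1.027×10⁻⁵ = 0.203.

Φ = 0.203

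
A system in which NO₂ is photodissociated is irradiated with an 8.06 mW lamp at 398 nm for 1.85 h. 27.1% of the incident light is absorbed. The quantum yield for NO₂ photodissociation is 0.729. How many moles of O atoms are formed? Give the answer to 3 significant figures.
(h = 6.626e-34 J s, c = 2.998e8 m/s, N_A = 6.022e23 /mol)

Photon energy at 398 nm: hc/λ = (6.626e-34)(2.998e8)/(398e-9) = 4.991e-19 J.
Energy delivered: (8.06 mW)(6660 s) = 53.68 J.
Photons incident: 53.68 / 4.991e-19 = 1.076e20, i.e. 1.076e20/6.022e23 = 1.787e-4 mol.
Photons absorbed: 0.271 × 1.787e-4 = 4.843e-5 mol.
Product: Φ × n_abs = 0.729 × 4.843e-5 = 3.531e-5 mol.

3.53e-5 mol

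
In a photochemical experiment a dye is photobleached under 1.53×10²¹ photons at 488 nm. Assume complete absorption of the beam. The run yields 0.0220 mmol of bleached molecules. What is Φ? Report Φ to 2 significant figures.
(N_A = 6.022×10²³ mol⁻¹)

Product: 0.0220 mmol = 2.20×10⁻⁵ mol.
Moles of photons: 1.53×10²¹ / 6.022×10²³ = 0.002541 mol.
Φ = 2.20×10⁻⁵ mol / 0.002541 mol photons = 0.0087.

Φ = 0.0087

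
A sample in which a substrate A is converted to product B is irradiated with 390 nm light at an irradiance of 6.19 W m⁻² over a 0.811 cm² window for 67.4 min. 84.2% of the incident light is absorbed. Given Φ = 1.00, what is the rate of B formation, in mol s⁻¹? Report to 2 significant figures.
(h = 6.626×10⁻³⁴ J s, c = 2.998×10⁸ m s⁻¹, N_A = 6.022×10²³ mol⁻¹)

Photon energy at 390 nm: hc/λ = (6.626×10⁻³⁴)(2.998×10⁸)/(390×10⁻⁹) = 5.094×10⁻¹⁹ J.
Energy delivered: (6.19 W m⁻²)(0.811×10⁻⁴ m²)(4044 s) = 2.030 J.
Photons incident: 2.030 / 5.094×10⁻¹⁹ = 3.985×10¹⁸, i.e. 3.985×10¹⁸/6.022×10²³ = 6.617×10⁻⁶ mol.
Photons absorbed: 0.842 × 6.617×10⁻⁶ = 5.572×10⁻⁶ mol.
Product formed: 1.00 × 5.572×10⁻⁶ = 5.572×10⁻⁶ mol.
Rate: 5.572×10⁻⁶ / 4044 s = 1.4×10⁻⁹ mol s⁻¹.

1.4×10⁻⁹ mol s⁻¹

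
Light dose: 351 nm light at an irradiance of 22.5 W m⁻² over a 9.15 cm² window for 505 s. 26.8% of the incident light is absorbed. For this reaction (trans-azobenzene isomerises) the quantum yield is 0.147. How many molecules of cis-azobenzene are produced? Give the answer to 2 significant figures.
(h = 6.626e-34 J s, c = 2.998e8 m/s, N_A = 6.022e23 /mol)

7.2e17 molecules

Photon energy at 351 nm: hc/λ = (6.626e-34)(2.998e8)/(351e-9) = 5.659e-19 J.
Energy delivered: (22.5 W m⁻²)(9.15e-4 m²)(505 s) = 10.40 J.
Photons incident: 10.40 / 5.659e-19 = 1.838e19, i.e. 1.838e19/6.022e23 = 3.052e-5 mol.
Photons absorbed: 0.268 × 3.052e-5 = 8.179e-6 mol.
Product: Φ × n_abs = 0.147 × 8.179e-6 = 1.202e-6 mol.
As a count: 1.202e-6 × 6.022e23 = 7.2e17.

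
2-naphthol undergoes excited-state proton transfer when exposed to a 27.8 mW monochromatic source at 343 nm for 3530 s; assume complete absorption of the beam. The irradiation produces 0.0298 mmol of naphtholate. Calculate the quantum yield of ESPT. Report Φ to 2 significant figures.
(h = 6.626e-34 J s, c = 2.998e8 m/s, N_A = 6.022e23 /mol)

Product: 0.0298 mmol = 2.98e-5 mol.
Photon energy at 343 nm: hc/λ = (6.626e-34)(2.998e8)/(343e-9) = 5.791e-19 J.
Energy delivered: (27.8 mW)(3530 s) = 98.13 J.
Photons incident: 98.13 / 5.791e-19 = 1.695e20, i.e. 1.695e20/6.022e23 = 2.815e-4 mol.
Φ = 2.98e-5 mol / 2.815e-4 mol photons = 0.11.

Φ = 0.11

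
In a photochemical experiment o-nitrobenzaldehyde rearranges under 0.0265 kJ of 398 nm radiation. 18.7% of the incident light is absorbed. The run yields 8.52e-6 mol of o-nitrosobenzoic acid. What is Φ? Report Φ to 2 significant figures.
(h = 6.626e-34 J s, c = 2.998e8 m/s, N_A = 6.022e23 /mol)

Photon energy at 398 nm: hc/λ = (6.626e-34)(2.998e8)/(398e-9) = 4.991e-19 J.
Incident energy: 0.0265 kJ = 26.5 J.
Photons incident: 26.5 / 4.991e-19 = 5.310e19, i.e. 5.310e19/6.022e23 = 8.818e-5 mol.
Photons absorbed: 0.187 × 8.818e-5 = 1.649e-5 mol.
Φ = 8.52e-6 mol / 1.649e-5 mol photons = 0.52.

Φ = 0.52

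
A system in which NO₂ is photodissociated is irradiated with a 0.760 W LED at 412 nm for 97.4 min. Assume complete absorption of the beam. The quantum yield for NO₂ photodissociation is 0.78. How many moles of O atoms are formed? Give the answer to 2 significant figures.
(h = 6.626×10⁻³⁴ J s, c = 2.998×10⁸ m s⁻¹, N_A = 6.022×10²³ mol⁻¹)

0.012 mol

Photon energy at 412 nm: hc/λ = (6.626×10⁻³⁴)(2.998×10⁸)/(412×10⁻⁹) = 4.822×10⁻¹⁹ J.
Energy delivered: (0.760 W)(5844 s) = 4441 J.
Photons incident: 4441 / 4.822×10⁻¹⁹ = 9.210×10²¹, i.e. 9.210×10²¹/6.022×10²³ = 0.01529 mol.
Product: Φ × n_abs = 0.78 × 0.01529 = 0.01193 mol.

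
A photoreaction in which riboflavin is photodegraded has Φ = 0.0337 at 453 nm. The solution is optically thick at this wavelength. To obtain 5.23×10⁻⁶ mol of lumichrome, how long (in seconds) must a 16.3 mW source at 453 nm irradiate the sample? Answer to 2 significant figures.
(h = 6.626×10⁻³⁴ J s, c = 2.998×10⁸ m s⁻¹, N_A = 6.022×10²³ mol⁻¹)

t ≈ 2500 s

Photons that must be absorbed: 5.23×10⁻⁶ / 0.0337 = 1.552×10⁻⁴ mol.
Photon energy: hc/λ = 4.385×10⁻¹⁹ J; per mole, 2.641×10⁵ J mol⁻¹.
Energy required: 1.552×10⁻⁴ × 2.641×10⁵ = 40.99 J.
Time: 40.99 J / 0.0163 W = 2500 s.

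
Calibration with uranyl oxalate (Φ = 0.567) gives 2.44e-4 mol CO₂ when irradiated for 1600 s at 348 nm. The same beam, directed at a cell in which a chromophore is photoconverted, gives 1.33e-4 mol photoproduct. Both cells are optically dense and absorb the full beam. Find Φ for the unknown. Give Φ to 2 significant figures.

Photons absorbed by the actinometer: 2.44e-4 / 0.567 = 4.303e-4 mol.
Φ(unknown) = 1.33e-4 / 4.303e-4 = 0.31.

Φ = 0.31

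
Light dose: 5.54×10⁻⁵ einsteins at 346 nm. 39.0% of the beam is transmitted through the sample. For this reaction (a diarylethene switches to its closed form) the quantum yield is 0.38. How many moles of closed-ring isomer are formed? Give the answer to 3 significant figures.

Fraction absorbed: 1 − 39.0/100 = 0.6100.
Photons absorbed: 0.6100 × 5.54×10⁻⁵ = 3.379×10⁻⁵ mol.
Product: Φ × n_abs = 0.38 × 3.379×10⁻⁵ = 1.284×10⁻⁵ mol.

1.28×10⁻⁵ mol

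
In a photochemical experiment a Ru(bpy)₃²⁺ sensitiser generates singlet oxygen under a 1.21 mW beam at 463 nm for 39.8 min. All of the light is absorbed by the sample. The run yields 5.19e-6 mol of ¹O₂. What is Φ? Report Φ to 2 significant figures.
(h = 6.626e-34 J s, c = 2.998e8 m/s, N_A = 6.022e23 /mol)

Φ = 0.46

Photon energy at 463 nm: hc/λ = (6.626e-34)(2.998e8)/(463e-9) = 4.290e-19 J.
Energy delivered: (1.21 mW)(2388 s) = 2.889 J.
Photons incident: 2.889 / 4.290e-19 = 6.734e18, i.e. 6.734e18/6.022e23 = 1.118e-5 mol.
Φ = 5.19e-6 mol / 1.118e-5 mol photons = 0.46.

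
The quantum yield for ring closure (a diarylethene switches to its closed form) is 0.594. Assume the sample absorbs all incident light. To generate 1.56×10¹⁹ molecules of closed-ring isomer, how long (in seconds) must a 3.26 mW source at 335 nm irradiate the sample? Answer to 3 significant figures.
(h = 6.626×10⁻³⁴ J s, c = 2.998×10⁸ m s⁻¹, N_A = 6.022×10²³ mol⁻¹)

Product: 1.56×10¹⁹ / 6.022×10²³ = 2.591×10⁻⁵ mol.
Photons that must be absorbed: 2.591×10⁻⁵ / 0.594 = 4.362×10⁻⁵ mol.
Photon energy: hc/λ = 5.930×10⁻¹⁹ J; per mole, 3.571×10⁵ J mol⁻¹.
Energy required: 4.362×10⁻⁵ × 3.571×10⁵ = 15.58 J.
Time: 15.58 J / 0.00326 W = 4780 s.

t ≈ 4780 s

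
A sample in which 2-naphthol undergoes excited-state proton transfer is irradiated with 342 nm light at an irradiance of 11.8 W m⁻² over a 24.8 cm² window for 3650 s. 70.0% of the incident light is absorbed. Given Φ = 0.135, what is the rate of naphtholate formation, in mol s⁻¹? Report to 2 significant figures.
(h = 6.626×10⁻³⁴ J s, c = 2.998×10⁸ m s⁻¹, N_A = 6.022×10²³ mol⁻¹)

Photon energy at 342 nm: hc/λ = (6.626×10⁻³⁴)(2.998×10⁸)/(342×10⁻⁹) = 5.808×10⁻¹⁹ J.
Energy delivered: (11.8 W m⁻²)(24.8×10⁻⁴ m²)(3650 s) = 106.8 J.
Photons incident: 106.8 / 5.808×10⁻¹⁹ = 1.839×10²⁰, i.e. 1.839×10²⁰/6.022×10²³ = 3.054×10⁻⁴ mol.
Photons absorbed: 0.700 × 3.054×10⁻⁴ = 2.138×10⁻⁴ mol.
Product formed: 0.135 × 2.138×10⁻⁴ = 2.886×10⁻⁵ mol.
Rate: 2.886×10⁻⁵ / 3650 s = 7.9×10⁻⁹ mol s⁻¹.

7.9×10⁻⁹ mol s⁻¹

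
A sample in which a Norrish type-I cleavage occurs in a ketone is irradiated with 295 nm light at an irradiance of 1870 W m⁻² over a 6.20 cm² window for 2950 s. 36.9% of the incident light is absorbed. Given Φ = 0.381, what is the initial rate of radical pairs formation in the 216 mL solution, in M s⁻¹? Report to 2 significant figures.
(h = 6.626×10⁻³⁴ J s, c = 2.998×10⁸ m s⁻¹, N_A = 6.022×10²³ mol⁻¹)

Photon energy at 295 nm: hc/λ = (6.626×10⁻³⁴)(2.998×10⁸)/(295×10⁻⁹) = 6.734×10⁻¹⁹ J.
Energy delivered: (1870 W m⁻²)(6.20×10⁻⁴ m²)(2950 s) = 3420 J.
Photons incident: 3420 / 6.734×10⁻¹⁹ = 5.079×10²¹, i.e. 5.079×10²¹/6.022×10²³ = 0.008434 mol.
Photons absorbed: 0.369 × 0.008434 = 0.003112 mol.
Product formed: 0.381 × 0.003112 = 0.001186 mol.
Rate: 0.001186 mol / (2950 s × 0.216 L) = 1.9×10⁻⁶ M s⁻¹.

1.9×10⁻⁶ M s⁻¹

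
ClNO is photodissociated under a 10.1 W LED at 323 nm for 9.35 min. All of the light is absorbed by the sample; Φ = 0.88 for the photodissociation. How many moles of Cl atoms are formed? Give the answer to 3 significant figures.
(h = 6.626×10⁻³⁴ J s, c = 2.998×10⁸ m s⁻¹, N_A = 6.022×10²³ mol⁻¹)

0.0135 mol

Photon energy at 323 nm: hc/λ = (6.626×10⁻³⁴)(2.998×10⁸)/(323×10⁻⁹) = 6.150×10⁻¹⁹ J.
Energy delivered: (10.1 W)(561 s) = 5666 J.
Photons incident: 5666 / 6.150×10⁻¹⁹ = 9.213×10²¹, i.e. 9.213×10²¹/6.022×10²³ = 0.01530 mol.
Product: Φ × n_abs = 0.88 × 0.01530 = 0.01346 mol.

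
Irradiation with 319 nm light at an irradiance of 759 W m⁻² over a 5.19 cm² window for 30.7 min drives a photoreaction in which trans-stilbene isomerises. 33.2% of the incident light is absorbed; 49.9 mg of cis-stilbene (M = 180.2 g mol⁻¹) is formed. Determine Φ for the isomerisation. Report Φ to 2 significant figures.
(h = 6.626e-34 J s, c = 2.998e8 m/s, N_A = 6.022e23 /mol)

Φ = 0.43

Product: 49.9 mg / 180.2 g mol⁻¹ = 2.769e-4 mol.
Photon energy at 319 nm: hc/λ = (6.626e-34)(2.998e8)/(319e-9) = 6.227e-19 J.
Energy delivered: (759 W m⁻²)(5.19e-4 m²)(1842 s) = 725.6 J.
Photons incident: 725.6 / 6.227e-19 = 1.165e21, i.e. 1.165e21/6.022e23 = 0.001935 mol.
Photons absorbed: 0.332 × 0.001935 = 6.424e-4 mol.
Φ = 2.769e-4 mol / 6.424e-4 mol photons = 0.43.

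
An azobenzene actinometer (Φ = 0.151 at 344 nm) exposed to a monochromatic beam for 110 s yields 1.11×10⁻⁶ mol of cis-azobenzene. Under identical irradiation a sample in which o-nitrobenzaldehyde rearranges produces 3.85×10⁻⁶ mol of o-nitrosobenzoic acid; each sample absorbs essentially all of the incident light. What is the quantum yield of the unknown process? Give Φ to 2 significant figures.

Photons absorbed by the actinometer: 1.11×10⁻⁶ / 0.151 = 7.351×10⁻⁶ mol.
Φ(unknown) = 3.85×10⁻⁶ / 7.351×10⁻⁶ = 0.52.

Φ = 0.52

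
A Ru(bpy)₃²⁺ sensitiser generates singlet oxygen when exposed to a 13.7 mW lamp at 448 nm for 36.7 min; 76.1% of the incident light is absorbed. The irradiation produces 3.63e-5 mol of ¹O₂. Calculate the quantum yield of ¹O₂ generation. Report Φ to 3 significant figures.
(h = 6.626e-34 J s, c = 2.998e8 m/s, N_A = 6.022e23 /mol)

Photon energy at 448 nm: hc/λ = (6.626e-34)(2.998e8)/(448e-9) = 4.434e-19 J.
Energy delivered: (13.7 mW)(2202 s) = 30.17 J.
Photons incident: 30.17 / 4.434e-19 = 6.804e19, i.e. 6.804e19/6.022e23 = 1.130e-4 mol.
Photons absorbed: 0.761 × 1.130e-4 = 8.599e-5 mol.
Φ = 3.63e-5 mol / 8.599e-5 mol photons = 0.422.

Φ = 0.422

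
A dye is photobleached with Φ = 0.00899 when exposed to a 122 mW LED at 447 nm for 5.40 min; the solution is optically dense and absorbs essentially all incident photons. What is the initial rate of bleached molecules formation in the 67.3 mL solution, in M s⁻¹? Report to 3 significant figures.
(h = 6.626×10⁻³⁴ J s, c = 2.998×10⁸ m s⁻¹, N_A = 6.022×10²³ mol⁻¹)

Photon energy at 447 nm: hc/λ = (6.626×10⁻³⁴)(2.998×10⁸)/(447×10⁻⁹) = 4.444×10⁻¹⁹ J.
Energy delivered: (122 mW)(324 s) = 39.53 J.
Photons incident: 39.53 / 4.444×10⁻¹⁹ = 8.895×10¹⁹, i.e. 8.895×10¹⁹/6.022×10²³ = 1.477×10⁻⁴ mol.
Product formed: 0.00899 × 1.477×10⁻⁴ = 1.328×10⁻⁶ mol.
Rate: 1.328×10⁻⁶ mol / (324 s × 0.0673 L) = 6.09×10⁻⁸ M s⁻¹.

6.09×10⁻⁸ M s⁻¹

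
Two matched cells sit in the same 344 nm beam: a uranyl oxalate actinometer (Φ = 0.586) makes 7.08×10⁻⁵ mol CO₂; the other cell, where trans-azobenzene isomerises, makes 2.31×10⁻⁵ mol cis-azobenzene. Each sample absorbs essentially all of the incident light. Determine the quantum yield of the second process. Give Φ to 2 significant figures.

Φ = 0.19

Photons absorbed by the actinometer: 7.08×10⁻⁵ / 0.586 = 1.208×10⁻⁴ mol.
Φ(unknown) = 2.31×10⁻⁵ / 1.208×10⁻⁴ = 0.19.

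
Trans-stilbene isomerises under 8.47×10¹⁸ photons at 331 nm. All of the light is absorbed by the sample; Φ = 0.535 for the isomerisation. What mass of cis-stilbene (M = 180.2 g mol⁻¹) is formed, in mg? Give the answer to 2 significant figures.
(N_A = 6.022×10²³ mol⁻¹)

Moles of photons: 8.47×10¹⁸ / 6.022×10²³ = 1.407×10⁻⁵ mol.
Product: Φ × n_abs = 0.535 × 1.407×10⁻⁵ = 7.527×10⁻⁶ mol.
Mass: 7.527×10⁻⁶ × 180.2 = 0.001356 g = 1.4 mg.

1.4 mg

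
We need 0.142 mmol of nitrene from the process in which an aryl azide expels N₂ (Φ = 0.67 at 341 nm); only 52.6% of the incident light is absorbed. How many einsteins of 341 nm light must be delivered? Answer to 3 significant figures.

Product: 0.142 mmol = 1.42×10⁻⁴ mol.
Photons that must be absorbed: 1.42×10⁻⁴ / 0.67 = 2.119×10⁻⁴ mol.
Incident photons needed: 2.119×10⁻⁴ / 0.526 = 4.029×10⁻⁴ mol.

4.03×10⁻⁴ einstein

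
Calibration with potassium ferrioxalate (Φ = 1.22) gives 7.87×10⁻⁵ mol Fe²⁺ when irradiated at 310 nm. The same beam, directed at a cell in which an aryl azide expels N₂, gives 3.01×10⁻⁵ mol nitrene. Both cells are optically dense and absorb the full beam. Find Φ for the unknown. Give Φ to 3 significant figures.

Photons absorbed by the actinometer: 7.87×10⁻⁵ / 1.22 = 6.451×10⁻⁵ mol.
Φ(unknown) = 3.01×10⁻⁵ / 6.451×10⁻⁵ = 0.467.

Φ = 0.467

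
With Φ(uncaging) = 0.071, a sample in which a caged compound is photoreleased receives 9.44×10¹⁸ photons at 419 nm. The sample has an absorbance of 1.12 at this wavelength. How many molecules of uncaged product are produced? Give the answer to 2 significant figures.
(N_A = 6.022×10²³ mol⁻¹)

Moles of photons: 9.44×10¹⁸ / 6.022×10²³ = 1.568×10⁻⁵ mol.
Fraction absorbed: 1 − 10^(−1.12) = 0.9241.
Photons absorbed: 0.9241 × 1.568×10⁻⁵ = 1.449×10⁻⁵ mol.
Product: Φ × n_abs = 0.071 × 1.449×10⁻⁵ = 1.029×10⁻⁶ mol.
As a count: 1.029×10⁻⁶ × 6.022×10²³ = 6.2×10¹⁷.

6.2×10¹⁷ molecules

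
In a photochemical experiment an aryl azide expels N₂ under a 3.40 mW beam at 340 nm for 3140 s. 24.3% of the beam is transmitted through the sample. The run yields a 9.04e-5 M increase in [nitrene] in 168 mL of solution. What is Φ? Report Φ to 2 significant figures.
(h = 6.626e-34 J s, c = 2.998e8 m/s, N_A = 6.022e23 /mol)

Φ = 0.66

Product: (9.04e-5 M)(0.168 L) = 1.519e-5 mol.
Photon energy at 340 nm: hc/λ = (6.626e-34)(2.998e8)/(340e-9) = 5.843e-19 J.
Energy delivered: (3.40 mW)(3140 s) = 10.68 J.
Photons incident: 10.68 / 5.843e-19 = 1.828e19, i.e. 1.828e19/6.022e23 = 3.036e-5 mol.
Fraction absorbed: 1 − 24.3/100 = 0.7570.
Photons absorbed: 0.7570 × 3.036e-5 = 2.298e-5 mol.
Φ = 1.519e-5 mol / 2.298e-5 mol photons = 0.66.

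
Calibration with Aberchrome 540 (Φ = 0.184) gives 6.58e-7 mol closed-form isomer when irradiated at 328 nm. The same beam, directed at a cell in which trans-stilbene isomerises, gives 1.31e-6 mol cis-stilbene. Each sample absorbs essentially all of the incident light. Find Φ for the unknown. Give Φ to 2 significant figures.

Photons absorbed by the actinometer: 6.58e-7 / 0.184 = 3.576e-6 mol.
Φ(unknown) = 1.31e-6 / 3.576e-6 = 0.37.

Φ = 0.37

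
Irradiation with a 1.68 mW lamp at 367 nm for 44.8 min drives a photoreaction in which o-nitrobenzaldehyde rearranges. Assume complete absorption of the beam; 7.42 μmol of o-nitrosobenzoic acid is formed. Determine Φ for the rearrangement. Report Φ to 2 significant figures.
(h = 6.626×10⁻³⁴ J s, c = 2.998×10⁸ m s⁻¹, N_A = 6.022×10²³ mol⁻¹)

Φ = 0.54

Product: 7.42 μmol = 7.42×10⁻⁶ mol.
Photon energy at 367 nm: hc/λ = (6.626×10⁻³⁴)(2.998×10⁸)/(367×10⁻⁹) = 5.413×10⁻¹⁹ J.
Energy delivered: (1.68 mW)(2688 s) = 4.516 J.
Photons incident: 4.516 / 5.413×10⁻¹⁹ = 8.343×10¹⁸, i.e. 8.343×10¹⁸/6.022×10²³ = 1.385×10⁻⁵ mol.
Φ = 7.42×10⁻⁶ mol / 1.385×10⁻⁵ mol photons = 0.54.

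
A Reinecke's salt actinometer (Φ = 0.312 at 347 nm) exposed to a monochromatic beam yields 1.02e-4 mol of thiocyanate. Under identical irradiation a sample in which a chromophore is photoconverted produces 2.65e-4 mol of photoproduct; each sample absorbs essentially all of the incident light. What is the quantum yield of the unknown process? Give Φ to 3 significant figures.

Φ = 0.811

Photons absorbed by the actinometer: 1.02e-4 / 0.312 = 3.269e-4 mol.
Φ(unknown) = 2.65e-4 / 3.269e-4 = 0.811.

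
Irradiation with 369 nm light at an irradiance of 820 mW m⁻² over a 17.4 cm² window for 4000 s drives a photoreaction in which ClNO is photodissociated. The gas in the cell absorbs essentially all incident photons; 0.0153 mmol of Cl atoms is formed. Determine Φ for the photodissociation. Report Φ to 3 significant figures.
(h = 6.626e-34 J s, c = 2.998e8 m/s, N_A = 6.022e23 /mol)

Φ = 0.869

Product: 0.0153 mmol = 1.53e-5 mol.
Photon energy at 369 nm: hc/λ = (6.626e-34)(2.998e8)/(369e-9) = 5.383e-19 J.
Energy delivered: (820 mW m⁻²)(17.4e-4 m²)(4000 s) = 5.707 J.
Photons incident: 5.707 / 5.383e-19 = 1.060e19, i.e. 1.060e19/6.022e23 = 1.760e-5 mol.
Φ = 1.53e-5 mol / 1.760e-5 mol photons = 0.869.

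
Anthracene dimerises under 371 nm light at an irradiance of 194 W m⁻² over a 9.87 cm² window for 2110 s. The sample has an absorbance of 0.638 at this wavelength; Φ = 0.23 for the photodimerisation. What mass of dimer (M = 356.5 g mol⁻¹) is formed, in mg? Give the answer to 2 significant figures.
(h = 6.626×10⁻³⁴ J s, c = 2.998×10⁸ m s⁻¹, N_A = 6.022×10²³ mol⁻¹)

79 mg

Photon energy at 371 nm: hc/λ = (6.626×10⁻³⁴)(2.998×10⁸)/(371×10⁻⁹) = 5.354×10⁻¹⁹ J.
Energy delivered: (194 W m⁻²)(9.87×10⁻⁴ m²)(2110 s) = 404.0 J.
Photons incident: 404.0 / 5.354×10⁻¹⁹ = 7.546×10²⁰, i.e. 7.546×10²⁰/6.022×10²³ = 0.001253 mol.
Fraction absorbed: 1 − 10^(−0.638) = 0.7699.
Photons absorbed: 0.7699 × 0.001253 = 9.647×10⁻⁴ mol.
Product: Φ × n_abs = 0.23 × 9.647×10⁻⁴ = 2.219×10⁻⁴ mol.
Mass: 2.219×10⁻⁴ × 356.5 = 0.07911 g = 79 mg.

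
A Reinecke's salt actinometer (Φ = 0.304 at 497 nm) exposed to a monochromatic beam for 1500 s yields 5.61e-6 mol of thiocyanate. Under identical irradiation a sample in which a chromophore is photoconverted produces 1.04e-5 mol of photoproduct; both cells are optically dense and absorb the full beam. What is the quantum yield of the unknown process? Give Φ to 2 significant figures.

Photons absorbed by the actinometer: 5.61e-6 / 0.304 = 1.845e-5 mol.
Φ(unknown) = 1.04e-5 / 1.845e-5 = 0.56.

Φ = 0.56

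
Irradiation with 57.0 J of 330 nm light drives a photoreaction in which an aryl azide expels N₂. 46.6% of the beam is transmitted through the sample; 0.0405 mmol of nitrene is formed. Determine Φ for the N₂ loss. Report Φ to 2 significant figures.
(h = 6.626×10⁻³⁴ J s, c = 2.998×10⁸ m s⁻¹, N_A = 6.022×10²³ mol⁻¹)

Product: 0.0405 mmol = 4.05×10⁻⁵ mol.
Photon energy at 330 nm: hc/λ = (6.626×10⁻³⁴)(2.998×10⁸)/(330×10⁻⁹) = 6.020×10⁻¹⁹ J.
Photons incident: 57.0 / 6.020×10⁻¹⁹ = 9.468×10¹⁹, i.e. 9.468×10¹⁹/6.022×10²³ = 1.572×10⁻⁴ mol.
Fraction absorbed: 1 − 46.6/100 = 0.5340.
Photons absorbed: 0.5340 × 1.572×10⁻⁴ = 8.394×10⁻⁵ mol.
Φ = 4.05×10⁻⁵ mol / 8.394×10⁻⁵ mol photons = 0.48.

Φ = 0.48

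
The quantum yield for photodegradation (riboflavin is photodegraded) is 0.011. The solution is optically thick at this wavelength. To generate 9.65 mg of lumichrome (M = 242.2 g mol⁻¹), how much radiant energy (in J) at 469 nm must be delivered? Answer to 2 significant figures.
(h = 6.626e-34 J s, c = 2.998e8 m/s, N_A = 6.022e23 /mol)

Product: 9.65 mg / 242.2 g mol⁻¹ = 3.984e-5 mol.
Photons that must be absorbed: 3.984e-5 / 0.011 = 0.003622 mol.
Photon energy: hc/λ = 4.236e-19 J; per mole, 2.551e5 J mol⁻¹.
Energy required: 0.003622 × 2.551e5 = 920 J.

920 J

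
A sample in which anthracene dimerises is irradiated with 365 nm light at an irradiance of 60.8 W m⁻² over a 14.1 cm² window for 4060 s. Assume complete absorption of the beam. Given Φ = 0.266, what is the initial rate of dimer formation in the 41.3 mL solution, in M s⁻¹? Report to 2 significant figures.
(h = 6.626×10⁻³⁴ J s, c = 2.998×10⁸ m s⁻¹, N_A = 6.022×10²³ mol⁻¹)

Photon energy at 365 nm: hc/λ = (6.626×10⁻³⁴)(2.998×10⁸)/(365×10⁻⁹) = 5.442×10⁻¹⁹ J.
Energy delivered: (60.8 W m⁻²)(14.1×10⁻⁴ m²)(4060 s) = 348.1 J.
Photons incident: 348.1 / 5.442×10⁻¹⁹ = 6.397×10²⁰, i.e. 6.397×10²⁰/6.022×10²³ = 0.001062 mol.
Product formed: 0.266 × 0.001062 = 2.825×10⁻⁴ mol.
Rate: 2.825×10⁻⁴ mol / (4060 s × 0.0413 L) = 1.7×10⁻⁶ M s⁻¹.

1.7×10⁻⁶ M s⁻¹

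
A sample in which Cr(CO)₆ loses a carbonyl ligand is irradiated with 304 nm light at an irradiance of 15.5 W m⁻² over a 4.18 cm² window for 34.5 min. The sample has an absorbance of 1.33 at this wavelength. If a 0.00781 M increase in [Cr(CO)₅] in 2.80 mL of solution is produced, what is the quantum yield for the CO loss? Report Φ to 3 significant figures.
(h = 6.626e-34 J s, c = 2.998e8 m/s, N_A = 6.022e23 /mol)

Φ = 0.673

Product: (0.00781 M)(0.0028 L) = 2.187e-5 mol.
Photon energy at 304 nm: hc/λ = (6.626e-34)(2.998e8)/(304e-9) = 6.534e-19 J.
Energy delivered: (15.5 W m⁻²)(4.18e-4 m²)(2070 s) = 13.41 J.
Photons incident: 13.41 / 6.534e-19 = 2.052e19, i.e. 2.052e19/6.022e23 = 3.408e-5 mol.
Fraction absorbed: 1 − 10^(−1.33) = 0.9532.
Photons absorbed: 0.9532 × 3.408e-5 = 3.249e-5 mol.
Φ = 2.187e-5 mol / 3.249e-5 mol photons = 0.673.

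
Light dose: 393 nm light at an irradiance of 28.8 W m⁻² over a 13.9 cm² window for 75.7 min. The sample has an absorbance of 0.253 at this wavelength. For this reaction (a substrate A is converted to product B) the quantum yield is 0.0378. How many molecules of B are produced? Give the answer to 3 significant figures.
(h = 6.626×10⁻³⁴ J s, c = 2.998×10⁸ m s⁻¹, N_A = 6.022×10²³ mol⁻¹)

6.00×10¹⁸ molecules

Photon energy at 393 nm: hc/λ = (6.626×10⁻³⁴)(2.998×10⁸)/(393×10⁻⁹) = 5.055×10⁻¹⁹ J.
Energy delivered: (28.8 W m⁻²)(13.9×10⁻⁴ m²)(4542 s) = 181.8 J.
Photons incident: 181.8 / 5.055×10⁻¹⁹ = 3.596×10²⁰, i.e. 3.596×10²⁰/6.022×10²³ = 5.971×10⁻⁴ mol.
Fraction absorbed: 1 − 10^(−0.253) = 0.4415.
Photons absorbed: 0.4415 × 5.971×10⁻⁴ = 2.636×10⁻⁴ mol.
Product: Φ × n_abs = 0.0378 × 2.636×10⁻⁴ = 9.964×10⁻⁶ mol.
As a count: 9.964×10⁻⁶ × 6.022×10²³ = 6.00×10¹⁸.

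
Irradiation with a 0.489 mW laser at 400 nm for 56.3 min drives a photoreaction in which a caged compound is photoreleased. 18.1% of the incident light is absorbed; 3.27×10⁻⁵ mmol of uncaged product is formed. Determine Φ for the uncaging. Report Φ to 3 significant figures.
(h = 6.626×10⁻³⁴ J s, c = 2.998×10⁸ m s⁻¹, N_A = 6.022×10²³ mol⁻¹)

Φ = 0.0327

Product: 3.27×10⁻⁵ mmol = 3.27×10⁻⁸ mol.
Photon energy at 400 nm: hc/λ = (6.626×10⁻³⁴)(2.998×10⁸)/(400×10⁻⁹) = 4.966×10⁻¹⁹ J.
Energy delivered: (0.489 mW)(3378 s) = 1.652 J.
Photons incident: 1.652 / 4.966×10⁻¹⁹ = 3.327×10¹⁸, i.e. 3.327×10¹⁸/6.022×10²³ = 5.525×10⁻⁶ mol.
Photons absorbed: 0.181 × 5.525×10⁻⁶ = 1.000×10⁻⁶ mol.
Φ = 3.27×10⁻⁸ mol / 1.000×10⁻⁶ mol photons = 0.0327.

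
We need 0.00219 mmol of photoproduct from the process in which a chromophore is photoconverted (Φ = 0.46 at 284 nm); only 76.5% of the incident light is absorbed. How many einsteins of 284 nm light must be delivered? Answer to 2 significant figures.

Product: 0.00219 mmol = 2.19×10⁻⁶ mol.
Photons that must be absorbed: 2.19×10⁻⁶ / 0.46 = 4.761×10⁻⁶ mol.
Incident photons needed: 4.761×10⁻⁶ / 0.765 = 6.224×10⁻⁶ mol.

6.2×10⁻⁶ einstein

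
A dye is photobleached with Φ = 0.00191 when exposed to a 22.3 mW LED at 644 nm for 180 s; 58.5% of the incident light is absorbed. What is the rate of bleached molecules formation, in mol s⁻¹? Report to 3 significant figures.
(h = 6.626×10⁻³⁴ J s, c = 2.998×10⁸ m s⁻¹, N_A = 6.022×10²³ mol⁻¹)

Photon energy at 644 nm: hc/λ = (6.626×10⁻³⁴)(2.998×10⁸)/(644×10⁻⁹) = 3.085×10⁻¹⁹ J.
Energy delivered: (22.3 mW)(180 s) = 4.014 J.
Photons incident: 4.014 / 3.085×10⁻¹⁹ = 1.301×10¹⁹, i.e. 1.301×10¹⁹/6.022×10²³ = 2.160×10⁻⁵ mol.
Photons absorbed: 0.585 × 2.160×10⁻⁵ = 1.264×10⁻⁵ mol.
Product formed: 0.00191 × 1.264×10⁻⁵ = 2.414×10⁻⁸ mol.
Rate: 2.414×10⁻⁸ / 180 s = 1.34×10⁻¹⁰ mol s⁻¹.

1.34×10⁻¹⁰ mol s⁻¹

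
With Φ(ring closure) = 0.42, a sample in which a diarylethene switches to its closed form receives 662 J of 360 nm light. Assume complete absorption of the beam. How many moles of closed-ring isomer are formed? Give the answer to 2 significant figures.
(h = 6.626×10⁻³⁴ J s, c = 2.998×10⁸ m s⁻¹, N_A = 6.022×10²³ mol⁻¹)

Photon energy at 360 nm: hc/λ = (6.626×10⁻³⁴)(2.998×10⁸)/(360×10⁻⁹) = 5.518×10⁻¹⁹ J.
Photons incident: 662 / 5.518×10⁻¹⁹ = 1.200×10²¹, i.e. 1.200×10²¹/6.022×10²³ = 0.001993 mol.
Product: Φ × n_abs = 0.42 × 0.001993 = 8.371×10⁻⁴ mol.

8.4×10⁻⁴ mol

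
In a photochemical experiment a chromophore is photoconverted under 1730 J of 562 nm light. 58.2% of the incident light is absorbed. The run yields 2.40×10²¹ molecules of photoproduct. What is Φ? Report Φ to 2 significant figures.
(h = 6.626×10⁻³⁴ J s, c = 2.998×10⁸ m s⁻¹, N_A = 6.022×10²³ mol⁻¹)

Φ = 0.84

Product: 2.40×10²¹ / 6.022×10²³ = 0.003985 mol.
Photon energy at 562 nm: hc/λ = (6.626×10⁻³⁴)(2.998×10⁸)/(562×10⁻⁹) = 3.535×10⁻¹⁹ J.
Photons incident: 1730 / 3.535×10⁻¹⁹ = 4.894×10²¹, i.e. 4.894×10²¹/6.022×10²³ = 0.008127 mol.
Photons absorbed: 0.582 × 0.008127 = 0.004730 mol.
Φ = 0.003985 mol / 0.004730 mol photons = 0.84.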